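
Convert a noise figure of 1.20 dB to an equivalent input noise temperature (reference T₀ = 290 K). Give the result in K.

F = 10^(1.20/10) = 1.31826
T_e = (F − 1)·T₀ = (1.31826 − 1) × 290 = 92.3 K

92.3 K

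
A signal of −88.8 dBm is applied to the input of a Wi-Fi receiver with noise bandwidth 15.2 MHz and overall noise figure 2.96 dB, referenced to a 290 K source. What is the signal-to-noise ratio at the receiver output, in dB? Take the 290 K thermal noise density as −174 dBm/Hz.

Noise floor: N = −174 + 10 log₁₀(B) + NF
10 log₁₀(1.52×10⁷) = 71.82 dB
N = −174 + 71.82 + 2.96 = −99.22 dBm
SNR = P_sig − N = −88.8 − (−99.22) = 10.42 dB → 10.4 dB

10.4 dB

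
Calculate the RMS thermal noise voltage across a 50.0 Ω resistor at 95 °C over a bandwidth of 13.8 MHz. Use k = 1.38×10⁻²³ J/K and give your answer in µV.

T = 95 °C + 273.15 = 368.15 K
V_n = √(4kTRB)
4kTRB = 4 × 1.38×10⁻²³ × 368.15 × 5.00×10¹ × 1.38×10⁷ = 1.40×10⁻¹¹ V²
V_n = √(1.40×10⁻¹¹) = 3.74×10⁻⁶ V = 3.74 µV

3.74 µV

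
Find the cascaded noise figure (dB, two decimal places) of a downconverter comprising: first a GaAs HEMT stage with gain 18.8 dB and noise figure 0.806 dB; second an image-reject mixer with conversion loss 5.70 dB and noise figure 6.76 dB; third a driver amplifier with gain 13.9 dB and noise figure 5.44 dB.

Convert to linear (a loss of L dB is a gain of −L dB): F_i = 10^(NF_i/10), G_i = 10^(G_i,dB/10)
  Stage 1: F_1 = 10^(0.806/10) = 1.204, G_1 = 10^(18.8/10) = 75.86
  Stage 2: F_2 = 10^(6.76/10) = 4.742, G_2 = 10^(−5.70/10) = 0.2692
  Stage 3: F_3 = 10^(5.44/10) = 3.499, G_3 = 10^(13.9/10) = 24.55
Friis cascade:
  F = 1.204 + (4.742 − 1)/75.86 + (3.499 − 1)/20.42 = 1.376
NF = 10 log₁₀(1.376) = 1.39 dB

1.39 dB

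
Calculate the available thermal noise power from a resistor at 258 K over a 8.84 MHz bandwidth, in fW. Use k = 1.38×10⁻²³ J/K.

31.5 fW

P_n = kTB = 1.38×10⁻²³ × 258 × 8.84×10⁶ = 3.15×10⁻¹⁴ W = 31.5 fW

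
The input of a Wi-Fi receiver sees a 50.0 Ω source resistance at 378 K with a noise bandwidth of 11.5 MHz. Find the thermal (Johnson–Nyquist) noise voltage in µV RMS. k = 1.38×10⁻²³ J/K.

3.46 µV

V_n = √(4kTRB)
4kTRB = 4 × 1.38×10⁻²³ × 378 × 5.00×10¹ × 1.15×10⁷ = 1.20×10⁻¹¹ V²
V_n = √(1.20×10⁻¹¹) = 3.46×10⁻⁶ V = 3.46 µV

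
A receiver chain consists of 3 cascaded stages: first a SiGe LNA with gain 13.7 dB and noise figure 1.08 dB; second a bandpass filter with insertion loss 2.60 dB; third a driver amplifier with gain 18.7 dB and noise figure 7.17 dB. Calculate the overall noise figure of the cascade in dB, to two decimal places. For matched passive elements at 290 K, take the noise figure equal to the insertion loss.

Convert to linear (a loss of L dB is a gain of −L dB): F_i = 10^(NF_i/10), G_i = 10^(G_i,dB/10)
  Stage 1: F_1 = 10^(1.08/10) = 1.282, G_1 = 10^(13.7/10) = 23.44
  Stage 2: F_2 = 10^(2.60/10) = 1.820, G_2 = 10^(−2.60/10) = 0.5495
  Stage 3: F_3 = 10^(7.17/10) = 5.212, G_3 = 10^(18.7/10) = 74.13
Friis cascade:
  F = 1.282 + (1.820 − 1)/23.44 + (5.212 − 1)/12.88 = 1.644
NF = 10 log₁₀(1.644) = 2.16 dB

2.16 dB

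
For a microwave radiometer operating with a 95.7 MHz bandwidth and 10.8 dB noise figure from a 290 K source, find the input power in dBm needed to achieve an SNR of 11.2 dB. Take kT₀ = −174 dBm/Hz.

−72.2 dBm

Sensitivity = −174 + 10 log₁₀(B) + NF + SNR_min
= −174 + 79.81 + 10.8 + 11.2
= −72.19 dBm → −72.2 dBm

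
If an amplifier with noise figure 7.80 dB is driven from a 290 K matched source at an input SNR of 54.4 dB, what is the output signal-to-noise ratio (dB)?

By definition F = SNR_in/SNR_out, so in dB: SNR_out = SNR_in − NF
SNR_out = 54.4 − 7.80 = 46.60 dB

46.60 dB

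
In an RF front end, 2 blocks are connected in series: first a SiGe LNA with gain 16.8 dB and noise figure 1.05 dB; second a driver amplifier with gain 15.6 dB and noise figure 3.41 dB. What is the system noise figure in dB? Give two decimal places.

1.13 dB

Convert to linear (a loss of L dB is a gain of −L dB): F_i = 10^(NF_i/10), G_i = 10^(G_i,dB/10)
  Stage 1: F_1 = 10^(1.05/10) = 1.274, G_1 = 10^(16.8/10) = 47.86
  Stage 2: F_2 = 10^(3.41/10) = 2.193, G_2 = 10^(15.6/10) = 36.31
Friis cascade:
  F = 1.274 + (2.193 − 1)/47.86 = 1.298
NF = 10 log₁₀(1.298) = 1.13 dB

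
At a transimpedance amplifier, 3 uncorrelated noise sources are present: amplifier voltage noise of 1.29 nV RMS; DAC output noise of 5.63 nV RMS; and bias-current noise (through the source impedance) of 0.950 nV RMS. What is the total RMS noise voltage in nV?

5.85 nV

Uncorrelated sources add in power (mean-square): V_tot = √(ΣV_i²)
V_tot = √[(1.29×10⁻⁹)² + (5.63×10⁻⁹)² + (9.50×10⁻¹⁰)²] = 5.85×10⁻⁹ V = 5.85 nV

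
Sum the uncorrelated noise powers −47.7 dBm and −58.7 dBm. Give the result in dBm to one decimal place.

Convert to linear, add, convert back:
P₁ = 1.70×10⁻⁸ W, P₂ = 1.35×10⁻⁹ W
P_tot = 1.83×10⁻⁸ W → 10 log₁₀(P_tot / 10⁻³) = −47.4 dBm

−47.4 dBm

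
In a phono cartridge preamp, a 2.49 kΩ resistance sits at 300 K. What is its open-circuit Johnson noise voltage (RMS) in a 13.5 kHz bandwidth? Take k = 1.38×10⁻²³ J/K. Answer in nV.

746 nV

V_n = √(4kTRB)
4kTRB = 4 × 1.38×10⁻²³ × 300 × 2.49×10³ × 1.35×10⁴ = 5.57×10⁻¹³ V²
V_n = √(5.57×10⁻¹³) = 7.46×10⁻⁷ V = 746 nV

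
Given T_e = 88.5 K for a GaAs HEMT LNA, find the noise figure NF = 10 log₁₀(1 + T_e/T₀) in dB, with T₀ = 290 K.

1.16 dB

F = 1 + T_e/T₀ = 1 + 88.5/290 = 1.30517
NF = 10 log₁₀(1.30517) = 1.16 dB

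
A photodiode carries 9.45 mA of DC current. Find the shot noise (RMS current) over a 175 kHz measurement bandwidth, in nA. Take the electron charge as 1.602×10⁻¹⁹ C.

23.0 nA

I_n = √(2qI·B)
2qI·B = 2 × 1.602×10⁻¹⁹ × 9.45×10⁻³ × 1.75×10⁵ = 5.30×10⁻¹⁶ A²
I_n = √(5.30×10⁻¹⁶) = 2.30×10⁻⁸ A = 23.0 nA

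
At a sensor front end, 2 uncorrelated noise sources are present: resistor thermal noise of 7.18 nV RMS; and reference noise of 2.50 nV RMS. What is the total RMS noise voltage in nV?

7.60 nV

Uncorrelated sources add in power (mean-square): V_tot = √(ΣV_i²)
V_tot = √[(7.18×10⁻⁹)² + (2.50×10⁻⁹)²] = 7.60×10⁻⁹ V = 7.60 nV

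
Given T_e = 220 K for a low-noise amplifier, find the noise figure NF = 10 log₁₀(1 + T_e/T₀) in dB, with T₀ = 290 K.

F = 1 + T_e/T₀ = 1 + 220/290 = 1.75862
NF = 10 log₁₀(1.75862) = 2.45 dB

2.45 dB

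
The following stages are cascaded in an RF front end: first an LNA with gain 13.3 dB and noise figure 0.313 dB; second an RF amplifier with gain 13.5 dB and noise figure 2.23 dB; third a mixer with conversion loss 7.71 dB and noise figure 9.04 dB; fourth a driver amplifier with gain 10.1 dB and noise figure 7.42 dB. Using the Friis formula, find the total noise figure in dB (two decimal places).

Convert to linear (a loss of L dB is a gain of −L dB): F_i = 10^(NF_i/10), G_i = 10^(G_i,dB/10)
  Stage 1: F_1 = 10^(0.313/10) = 1.075, G_1 = 10^(13.3/10) = 21.38
  Stage 2: F_2 = 10^(2.23/10) = 1.671, G_2 = 10^(13.5/10) = 22.39
  Stage 3: F_3 = 10^(9.04/10) = 8.017, G_3 = 10^(−7.71/10) = 0.1694
  Stage 4: F_4 = 10^(7.42/10) = 5.521, G_4 = 10^(10.1/10) = 10.23
Friis cascade:
  F = 1.075 + (1.671 − 1)/21.38 + (8.017 − 1)/478.6 + (5.521 − 1)/81.10 = 1.177
NF = 10 log₁₀(1.177) = 0.71 dB

0.71 dB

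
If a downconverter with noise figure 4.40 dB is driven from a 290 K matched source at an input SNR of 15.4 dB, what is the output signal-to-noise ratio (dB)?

11.00 dB

By definition F = SNR_in/SNR_out, so in dB: SNR_out = SNR_in − NF
SNR_out = 15.4 − 4.40 = 11.00 dB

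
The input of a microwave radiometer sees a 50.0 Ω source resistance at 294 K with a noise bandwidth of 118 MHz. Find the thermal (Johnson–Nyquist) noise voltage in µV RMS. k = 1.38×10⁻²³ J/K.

V_n = √(4kTRB)
4kTRB = 4 × 1.38×10⁻²³ × 294 × 5.00×10¹ × 1.18×10⁸ = 9.57×10⁻¹¹ V²
V_n = √(9.57×10⁻¹¹) = 9.79×10⁻⁶ V = 9.79 µV

9.79 µV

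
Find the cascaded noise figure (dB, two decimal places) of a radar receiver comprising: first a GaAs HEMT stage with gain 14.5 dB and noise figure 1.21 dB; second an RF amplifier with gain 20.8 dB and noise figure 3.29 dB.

1.34 dB

Convert to linear (a loss of L dB is a gain of −L dB): F_i = 10^(NF_i/10), G_i = 10^(G_i,dB/10)
  Stage 1: F_1 = 10^(1.21/10) = 1.321, G_1 = 10^(14.5/10) = 28.18
  Stage 2: F_2 = 10^(3.29/10) = 2.133, G_2 = 10^(20.8/10) = 120.2
Friis cascade:
  F = 1.321 + (2.133 − 1)/28.18 = 1.361
NF = 10 log₁₀(1.361) = 1.34 dB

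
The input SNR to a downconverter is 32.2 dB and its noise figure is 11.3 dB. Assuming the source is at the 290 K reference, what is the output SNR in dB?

By definition F = SNR_in/SNR_out, so in dB: SNR_out = SNR_in − NF
SNR_out = 32.2 − 11.3 = 20.9 dB

20.9 dB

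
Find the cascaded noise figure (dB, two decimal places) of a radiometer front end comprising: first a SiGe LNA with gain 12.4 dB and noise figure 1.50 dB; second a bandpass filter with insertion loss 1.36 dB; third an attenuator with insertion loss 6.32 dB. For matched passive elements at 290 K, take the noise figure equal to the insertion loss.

2.28 dB

Convert to linear (a loss of L dB is a gain of −L dB): F_i = 10^(NF_i/10), G_i = 10^(G_i,dB/10)
  Stage 1: F_1 = 10^(1.50/10) = 1.413, G_1 = 10^(12.4/10) = 17.38
  Stage 2: F_2 = 10^(1.36/10) = 1.368, G_2 = 10^(−1.36/10) = 0.7311
  Stage 3: F_3 = 10^(6.32/10) = 4.285, G_3 = 10^(−6.32/10) = 0.2333
Friis cascade:
  F = 1.413 + (1.368 − 1)/17.38 + (4.285 − 1)/12.71 = 1.692
NF = 10 log₁₀(1.692) = 2.28 dB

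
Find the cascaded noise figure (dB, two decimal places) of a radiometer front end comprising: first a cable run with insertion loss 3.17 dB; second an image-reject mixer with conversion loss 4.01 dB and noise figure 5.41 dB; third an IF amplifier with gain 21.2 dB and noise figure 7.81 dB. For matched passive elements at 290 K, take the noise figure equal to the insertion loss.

Convert to linear (a loss of L dB is a gain of −L dB): F_i = 10^(NF_i/10), G_i = 10^(G_i,dB/10)
  Stage 1: F_1 = 10^(3.17/10) = 2.075, G_1 = 10^(−3.17/10) = 0.4819
  Stage 2: F_2 = 10^(5.41/10) = 3.475, G_2 = 10^(−4.01/10) = 0.3972
  Stage 3: F_3 = 10^(7.81/10) = 6.039, G_3 = 10^(21.2/10) = 131.8
Friis cascade:
  F = 2.075 + (3.475 − 1)/0.4819 + (6.039 − 1)/0.1914 = 33.54
NF = 10 log₁₀(33.54) = 15.26 dB

15.26 dB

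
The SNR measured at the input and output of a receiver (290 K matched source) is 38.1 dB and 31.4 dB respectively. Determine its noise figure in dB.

6.7 dB

NF (dB) = SNR_in(dB) − SNR_out(dB) when the source is at T₀
NF = 38.1 − 31.4 = 6.7 dB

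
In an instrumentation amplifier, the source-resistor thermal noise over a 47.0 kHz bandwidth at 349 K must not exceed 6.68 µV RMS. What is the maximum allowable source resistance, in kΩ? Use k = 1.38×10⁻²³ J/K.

Johnson–Nyquist: V_n = √(4kTRB) ⇒ R = V_n² / (4kTB)
4kTB = 4 × 1.38×10⁻²³ × 349 × 4.70×10⁴ = 9.05×10⁻¹⁶
R = (6.68×10⁻⁶)² / 9.05×10⁻¹⁶ = 4.93×10⁴ Ω = 49.3 kΩ

49.3 kΩ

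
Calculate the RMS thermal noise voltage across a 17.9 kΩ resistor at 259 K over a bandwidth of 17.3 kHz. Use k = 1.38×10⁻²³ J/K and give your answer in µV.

2.10 µV

V_n = √(4kTRB)
4kTRB = 4 × 1.38×10⁻²³ × 259 × 1.79×10⁴ × 1.73×10⁴ = 4.43×10⁻¹² V²
V_n = √(4.43×10⁻¹²) = 2.10×10⁻⁶ V = 2.10 µV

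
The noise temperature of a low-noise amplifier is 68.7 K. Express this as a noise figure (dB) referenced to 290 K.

0.923 dB

F = 1 + T_e/T₀ = 1 + 68.7/290 = 1.2369
NF = 10 log₁₀(1.2369) = 0.923 dB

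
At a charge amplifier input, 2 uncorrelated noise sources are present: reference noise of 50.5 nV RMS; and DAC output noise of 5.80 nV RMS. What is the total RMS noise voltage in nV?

50.8 nV

Uncorrelated sources add in power (mean-square): V_tot = √(ΣV_i²)
V_tot = √[(5.05×10⁻⁸)² + (5.80×10⁻⁹)²] = 5.08×10⁻⁸ V = 50.8 nV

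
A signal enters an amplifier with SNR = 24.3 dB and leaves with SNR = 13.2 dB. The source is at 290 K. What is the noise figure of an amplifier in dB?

11.1 dB

NF (dB) = SNR_in(dB) − SNR_out(dB) when the source is at T₀
NF = 24.3 − 13.2 = 11.1 dB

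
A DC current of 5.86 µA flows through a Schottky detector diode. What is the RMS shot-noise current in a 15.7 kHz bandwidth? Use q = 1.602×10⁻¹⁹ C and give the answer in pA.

172 pA

I_n = √(2qI·B)
2qI·B = 2 × 1.602×10⁻¹⁹ × 5.86×10⁻⁶ × 1.57×10⁴ = 2.95×10⁻²⁰ A²
I_n = √(2.95×10⁻²⁰) = 1.72×10⁻¹⁰ A = 172 pA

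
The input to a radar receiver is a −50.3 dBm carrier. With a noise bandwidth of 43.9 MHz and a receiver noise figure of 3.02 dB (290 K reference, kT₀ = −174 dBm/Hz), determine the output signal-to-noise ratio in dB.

44.3 dB

Noise floor: N = −174 + 10 log₁₀(B) + NF
10 log₁₀(4.39×10⁷) = 76.42 dB
N = −174 + 76.42 + 3.02 = −94.56 dBm
SNR = P_sig − N = −50.3 − (−94.56) = 44.26 dB → 44.3 dB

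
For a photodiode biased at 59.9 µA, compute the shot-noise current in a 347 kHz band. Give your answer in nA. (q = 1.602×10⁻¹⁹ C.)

I_n = √(2qI·B)
2qI·B = 2 × 1.602×10⁻¹⁹ × 5.99×10⁻⁵ × 3.47×10⁵ = 6.66×10⁻¹⁸ A²
I_n = √(6.66×10⁻¹⁸) = 2.58×10⁻⁹ A = 2.58 nA

2.58 nA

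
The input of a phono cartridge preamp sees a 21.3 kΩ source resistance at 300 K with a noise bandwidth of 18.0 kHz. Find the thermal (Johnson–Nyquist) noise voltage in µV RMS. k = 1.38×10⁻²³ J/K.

2.52 µV

V_n = √(4kTRB)
4kTRB = 4 × 1.38×10⁻²³ × 300 × 2.13×10⁴ × 1.80×10⁴ = 6.35×10⁻¹² V²
V_n = √(6.35×10⁻¹²) = 2.52×10⁻⁶ V = 2.52 µV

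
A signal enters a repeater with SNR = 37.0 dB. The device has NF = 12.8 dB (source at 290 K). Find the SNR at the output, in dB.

24.2 dB

By definition F = SNR_in/SNR_out, so in dB: SNR_out = SNR_in − NF
SNR_out = 37.0 − 12.8 = 24.2 dB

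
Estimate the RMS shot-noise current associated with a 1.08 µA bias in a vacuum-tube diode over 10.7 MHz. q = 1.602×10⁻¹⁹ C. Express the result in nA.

1.92 nA

I_n = √(2qI·B)
2qI·B = 2 × 1.602×10⁻¹⁹ × 1.08×10⁻⁶ × 1.07×10⁷ = 3.70×10⁻¹⁸ A²
I_n = √(3.70×10⁻¹⁸) = 1.92×10⁻⁹ A = 1.92 nA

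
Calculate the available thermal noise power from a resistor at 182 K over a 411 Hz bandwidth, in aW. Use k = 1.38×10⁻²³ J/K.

1.03 aW

P_n = kTB = 1.38×10⁻²³ × 182 × 4.11×10² = 1.03×10⁻¹⁸ W = 1.03 aW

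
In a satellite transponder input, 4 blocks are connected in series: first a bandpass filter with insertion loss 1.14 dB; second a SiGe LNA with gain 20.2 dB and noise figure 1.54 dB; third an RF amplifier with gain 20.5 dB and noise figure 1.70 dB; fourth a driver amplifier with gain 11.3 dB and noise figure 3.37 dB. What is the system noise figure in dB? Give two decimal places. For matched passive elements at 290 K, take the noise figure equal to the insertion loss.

2.69 dB

Convert to linear (a loss of L dB is a gain of −L dB): F_i = 10^(NF_i/10), G_i = 10^(G_i,dB/10)
  Stage 1: F_1 = 10^(1.14/10) = 1.300, G_1 = 10^(−1.14/10) = 0.7691
  Stage 2: F_2 = 10^(1.54/10) = 1.426, G_2 = 10^(20.2/10) = 104.7
  Stage 3: F_3 = 10^(1.70/10) = 1.479, G_3 = 10^(20.5/10) = 112.2
  Stage 4: F_4 = 10^(3.37/10) = 2.173, G_4 = 10^(11.3/10) = 13.49
Friis cascade:
  F = 1.300 + (1.426 − 1)/0.7691 + (1.479 − 1)/80.54 + (2.173 − 1)/9036 = 1.860
NF = 10 log₁₀(1.860) = 2.69 dB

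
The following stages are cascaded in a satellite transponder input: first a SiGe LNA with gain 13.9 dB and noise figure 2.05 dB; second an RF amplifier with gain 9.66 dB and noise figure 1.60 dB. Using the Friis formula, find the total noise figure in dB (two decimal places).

Convert to linear (a loss of L dB is a gain of −L dB): F_i = 10^(NF_i/10), G_i = 10^(G_i,dB/10)
  Stage 1: F_1 = 10^(2.05/10) = 1.603, G_1 = 10^(13.9/10) = 24.55
  Stage 2: F_2 = 10^(1.60/10) = 1.445, G_2 = 10^(9.66/10) = 9.247
Friis cascade:
  F = 1.603 + (1.445 − 1)/24.55 = 1.621
NF = 10 log₁₀(1.621) = 2.10 dB

2.10 dB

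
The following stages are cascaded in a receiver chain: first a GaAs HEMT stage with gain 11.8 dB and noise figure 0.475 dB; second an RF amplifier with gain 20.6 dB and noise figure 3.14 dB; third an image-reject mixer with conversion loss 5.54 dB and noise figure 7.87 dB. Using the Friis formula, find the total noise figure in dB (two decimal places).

0.75 dB

Convert to linear (a loss of L dB is a gain of −L dB): F_i = 10^(NF_i/10), G_i = 10^(G_i,dB/10)
  Stage 1: F_1 = 10^(0.475/10) = 1.116, G_1 = 10^(11.8/10) = 15.14
  Stage 2: F_2 = 10^(3.14/10) = 2.061, G_2 = 10^(20.6/10) = 114.8
  Stage 3: F_3 = 10^(7.87/10) = 6.124, G_3 = 10^(−5.54/10) = 0.2793
Friis cascade:
  F = 1.116 + (2.061 − 1)/15.14 + (6.124 − 1)/1738 = 1.189
NF = 10 log₁₀(1.189) = 0.75 dB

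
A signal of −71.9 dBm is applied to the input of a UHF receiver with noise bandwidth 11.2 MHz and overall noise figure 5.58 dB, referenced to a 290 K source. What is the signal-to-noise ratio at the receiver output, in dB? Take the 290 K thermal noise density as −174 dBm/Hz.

Noise floor: N = −174 + 10 log₁₀(B) + NF
10 log₁₀(1.12×10⁷) = 70.49 dB
N = −174 + 70.49 + 5.58 = −97.93 dBm
SNR = P_sig − N = −71.9 − (−97.93) = 26.03 dB → 26.0 dB

26.0 dB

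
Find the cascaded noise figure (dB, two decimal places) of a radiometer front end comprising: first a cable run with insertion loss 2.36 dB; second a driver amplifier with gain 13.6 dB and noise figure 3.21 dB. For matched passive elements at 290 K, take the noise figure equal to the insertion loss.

Convert to linear (a loss of L dB is a gain of −L dB): F_i = 10^(NF_i/10), G_i = 10^(G_i,dB/10)
  Stage 1: F_1 = 10^(2.36/10) = 1.722, G_1 = 10^(−2.36/10) = 0.5808
  Stage 2: F_2 = 10^(3.21/10) = 2.094, G_2 = 10^(13.6/10) = 22.91
Friis cascade:
  F = 1.722 + (2.094 − 1)/0.5808 = 3.606
NF = 10 log₁₀(3.606) = 5.57 dB

5.57 dB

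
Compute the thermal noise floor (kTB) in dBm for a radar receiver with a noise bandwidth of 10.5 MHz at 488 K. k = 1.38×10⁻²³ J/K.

P_n = kTB = 1.38×10⁻²³ × 488 × 1.05×10⁷ = 7.07×10⁻¹⁴ W
In dBm: 10 log₁₀(7.07×10⁻¹⁴ / 10⁻³) = −101.5 dBm

−101.5 dBm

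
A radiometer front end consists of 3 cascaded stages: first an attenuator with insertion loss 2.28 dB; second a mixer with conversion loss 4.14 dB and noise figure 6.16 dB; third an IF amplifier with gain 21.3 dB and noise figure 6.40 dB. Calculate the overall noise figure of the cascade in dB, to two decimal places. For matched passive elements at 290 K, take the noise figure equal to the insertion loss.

Convert to linear (a loss of L dB is a gain of −L dB): F_i = 10^(NF_i/10), G_i = 10^(G_i,dB/10)
  Stage 1: F_1 = 10^(2.28/10) = 1.690, G_1 = 10^(−2.28/10) = 0.5916
  Stage 2: F_2 = 10^(6.16/10) = 4.130, G_2 = 10^(−4.14/10) = 0.3855
  Stage 3: F_3 = 10^(6.40/10) = 4.365, G_3 = 10^(21.3/10) = 134.9
Friis cascade:
  F = 1.690 + (4.130 − 1)/0.5916 + (4.365 − 1)/0.2280 = 21.74
NF = 10 log₁₀(21.74) = 13.37 dB

13.37 dB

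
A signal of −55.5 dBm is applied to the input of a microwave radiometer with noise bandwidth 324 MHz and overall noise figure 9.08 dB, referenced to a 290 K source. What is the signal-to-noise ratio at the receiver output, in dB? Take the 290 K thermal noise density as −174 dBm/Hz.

24.3 dB

Noise floor: N = −174 + 10 log₁₀(B) + NF
10 log₁₀(3.24×10⁸) = 85.11 dB
N = −174 + 85.11 + 9.08 = −79.81 dBm
SNR = P_sig − N = −55.5 − (−79.81) = 24.31 dB → 24.3 dB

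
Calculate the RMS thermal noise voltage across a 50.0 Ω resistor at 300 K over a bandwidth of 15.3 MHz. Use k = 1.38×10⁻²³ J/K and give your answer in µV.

V_n = √(4kTRB)
4kTRB = 4 × 1.38×10⁻²³ × 300 × 5.00×10¹ × 1.53×10⁷ = 1.27×10⁻¹¹ V²
V_n = √(1.27×10⁻¹¹) = 3.56×10⁻⁶ V = 3.56 µV

3.56 µV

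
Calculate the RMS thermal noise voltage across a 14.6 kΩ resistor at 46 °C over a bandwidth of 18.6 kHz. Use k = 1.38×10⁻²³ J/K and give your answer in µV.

T = 46 °C + 273.15 = 319.15 K
V_n = √(4kTRB)
4kTRB = 4 × 1.38×10⁻²³ × 319.15 × 1.46×10⁴ × 1.86×10⁴ = 4.78×10⁻¹² V²
V_n = √(4.78×10⁻¹²) = 2.19×10⁻⁶ V = 2.19 µV

2.19 µV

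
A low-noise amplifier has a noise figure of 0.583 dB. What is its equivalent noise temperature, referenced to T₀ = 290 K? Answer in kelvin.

F = 10^(0.583/10) = 1.14367
T_e = (F − 1)·T₀ = (1.14367 − 1) × 290 = 41.7 K

41.7 K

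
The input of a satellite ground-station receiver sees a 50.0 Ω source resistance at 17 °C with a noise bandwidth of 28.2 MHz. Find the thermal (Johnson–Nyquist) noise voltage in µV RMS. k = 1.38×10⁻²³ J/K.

T = 17 °C + 273.15 = 290.15 K
V_n = √(4kTRB)
4kTRB = 4 × 1.38×10⁻²³ × 290.15 × 5.00×10¹ × 2.82×10⁷ = 2.26×10⁻¹¹ V²
V_n = √(2.26×10⁻¹¹) = 4.75×10⁻⁶ V = 4.75 µV

4.75 µV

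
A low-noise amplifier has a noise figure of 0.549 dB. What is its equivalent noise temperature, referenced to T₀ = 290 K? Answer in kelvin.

F = 10^(0.549/10) = 1.13475
T_e = (F − 1)·T₀ = (1.13475 − 1) × 290 = 39.1 K

39.1 K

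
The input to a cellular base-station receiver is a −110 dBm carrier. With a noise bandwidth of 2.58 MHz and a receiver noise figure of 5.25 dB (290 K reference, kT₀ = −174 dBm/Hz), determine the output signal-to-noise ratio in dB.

Noise floor: N = −174 + 10 log₁₀(B) + NF
10 log₁₀(2.58×10⁶) = 64.12 dB
N = −174 + 64.12 + 5.25 = −104.63 dBm
SNR = P_sig − N = −110 − (−104.63) = −5.37 dB → −5.4 dB

−5.4 dB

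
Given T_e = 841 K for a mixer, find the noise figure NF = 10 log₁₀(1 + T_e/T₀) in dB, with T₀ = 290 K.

F = 1 + T_e/T₀ = 1 + 841/290 = 3.9
NF = 10 log₁₀(3.9) = 5.91 dB

5.91 dB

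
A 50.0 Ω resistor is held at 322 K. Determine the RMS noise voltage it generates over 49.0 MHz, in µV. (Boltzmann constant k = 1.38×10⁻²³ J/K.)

6.60 µV

V_n = √(4kTRB)
4kTRB = 4 × 1.38×10⁻²³ × 322 × 5.00×10¹ × 4.90×10⁷ = 4.35×10⁻¹¹ V²
V_n = √(4.35×10⁻¹¹) = 6.60×10⁻⁶ V = 6.60 µV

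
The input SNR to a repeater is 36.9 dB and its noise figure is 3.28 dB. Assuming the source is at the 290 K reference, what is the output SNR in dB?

33.62 dB

By definition F = SNR_in/SNR_out, so in dB: SNR_out = SNR_in − NF
SNR_out = 36.9 − 3.28 = 33.62 dB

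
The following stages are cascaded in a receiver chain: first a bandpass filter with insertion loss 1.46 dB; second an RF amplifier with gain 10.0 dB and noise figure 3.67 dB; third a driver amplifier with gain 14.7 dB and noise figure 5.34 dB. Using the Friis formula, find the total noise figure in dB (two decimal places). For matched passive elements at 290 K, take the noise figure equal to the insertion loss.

5.56 dB

Convert to linear (a loss of L dB is a gain of −L dB): F_i = 10^(NF_i/10), G_i = 10^(G_i,dB/10)
  Stage 1: F_1 = 10^(1.46/10) = 1.400, G_1 = 10^(−1.46/10) = 0.7145
  Stage 2: F_2 = 10^(3.67/10) = 2.328, G_2 = 10^(10.0/10) = 10.00
  Stage 3: F_3 = 10^(5.34/10) = 3.420, G_3 = 10^(14.7/10) = 29.51
Friis cascade:
  F = 1.400 + (2.328 − 1)/0.7145 + (3.420 − 1)/7.145 = 3.597
NF = 10 log₁₀(3.597) = 5.56 dB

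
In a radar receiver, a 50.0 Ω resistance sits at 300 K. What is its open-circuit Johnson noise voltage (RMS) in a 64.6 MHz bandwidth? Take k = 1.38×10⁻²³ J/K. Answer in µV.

7.31 µV

V_n = √(4kTRB)
4kTRB = 4 × 1.38×10⁻²³ × 300 × 5.00×10¹ × 6.46×10⁷ = 5.35×10⁻¹¹ V²
V_n = √(5.35×10⁻¹¹) = 7.31×10⁻⁶ V = 7.31 µV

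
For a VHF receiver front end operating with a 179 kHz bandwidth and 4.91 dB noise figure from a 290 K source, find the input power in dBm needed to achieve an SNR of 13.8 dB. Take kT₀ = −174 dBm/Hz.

Sensitivity = −174 + 10 log₁₀(B) + NF + SNR_min
= −174 + 52.53 + 4.91 + 13.8
= −102.76 dBm → −102.8 dBm

−102.8 dBm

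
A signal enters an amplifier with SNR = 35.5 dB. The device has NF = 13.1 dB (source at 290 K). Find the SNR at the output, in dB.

By definition F = SNR_in/SNR_out, so in dB: SNR_out = SNR_in − NF
SNR_out = 35.5 − 13.1 = 22.4 dB

22.4 dB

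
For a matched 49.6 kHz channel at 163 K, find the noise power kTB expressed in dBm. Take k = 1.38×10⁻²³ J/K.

−129.5 dBm

P_n = kTB = 1.38×10⁻²³ × 163 × 4.96×10⁴ = 1.12×10⁻¹⁶ W
In dBm: 10 log₁₀(1.12×10⁻¹⁶ / 10⁻³) = −129.5 dBm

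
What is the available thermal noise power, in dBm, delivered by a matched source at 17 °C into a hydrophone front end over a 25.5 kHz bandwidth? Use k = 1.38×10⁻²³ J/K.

T = 17 °C + 273.15 = 290.15 K
P_n = kTB = 1.38×10⁻²³ × 290.15 × 2.55×10⁴ = 1.02×10⁻¹⁶ W
In dBm: 10 log₁₀(1.02×10⁻¹⁶ / 10⁻³) = −129.9 dBm

−129.9 dBm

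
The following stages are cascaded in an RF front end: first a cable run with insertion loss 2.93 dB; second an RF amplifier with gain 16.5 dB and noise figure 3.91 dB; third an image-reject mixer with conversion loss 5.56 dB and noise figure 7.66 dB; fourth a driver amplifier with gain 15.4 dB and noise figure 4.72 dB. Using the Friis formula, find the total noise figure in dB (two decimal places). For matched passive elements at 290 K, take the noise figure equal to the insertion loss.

Convert to linear (a loss of L dB is a gain of −L dB): F_i = 10^(NF_i/10), G_i = 10^(G_i,dB/10)
  Stage 1: F_1 = 10^(2.93/10) = 1.963, G_1 = 10^(−2.93/10) = 0.5093
  Stage 2: F_2 = 10^(3.91/10) = 2.460, G_2 = 10^(16.5/10) = 44.67
  Stage 3: F_3 = 10^(7.66/10) = 5.834, G_3 = 10^(−5.56/10) = 0.2780
  Stage 4: F_4 = 10^(4.72/10) = 2.965, G_4 = 10^(15.4/10) = 34.67
Friis cascade:
  F = 1.963 + (2.460 − 1)/0.5093 + (5.834 − 1)/22.75 + (2.965 − 1)/6.324 = 5.354
NF = 10 log₁₀(5.354) = 7.29 dB

7.29 dB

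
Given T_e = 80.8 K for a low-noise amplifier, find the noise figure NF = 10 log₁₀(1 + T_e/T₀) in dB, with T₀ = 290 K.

1.07 dB

F = 1 + T_e/T₀ = 1 + 80.8/290 = 1.27862
NF = 10 log₁₀(1.27862) = 1.07 dB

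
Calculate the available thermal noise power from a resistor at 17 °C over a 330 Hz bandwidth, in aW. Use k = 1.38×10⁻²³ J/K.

1.32 aW

T = 17 °C + 273.15 = 290.15 K
P_n = kTB = 1.38×10⁻²³ × 290.15 × 3.30×10² = 1.32×10⁻¹⁸ W = 1.32 aW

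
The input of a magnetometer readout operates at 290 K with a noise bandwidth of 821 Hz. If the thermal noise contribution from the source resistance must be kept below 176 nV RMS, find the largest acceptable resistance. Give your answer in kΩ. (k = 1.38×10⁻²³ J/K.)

2.36 kΩ

Johnson–Nyquist: V_n = √(4kTRB) ⇒ R = V_n² / (4kTB)
4kTB = 4 × 1.38×10⁻²³ × 290 × 8.21×10² = 1.31×10⁻¹⁷
R = (1.76×10⁻⁷)² / 1.31×10⁻¹⁷ = 2.36×10³ Ω = 2.36 kΩ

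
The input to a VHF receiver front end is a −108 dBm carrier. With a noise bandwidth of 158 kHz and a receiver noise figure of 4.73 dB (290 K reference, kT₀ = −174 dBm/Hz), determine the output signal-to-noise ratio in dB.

Noise floor: N = −174 + 10 log₁₀(B) + NF
10 log₁₀(1.58×10⁵) = 51.99 dB
N = −174 + 51.99 + 4.73 = −117.28 dBm
SNR = P_sig − N = −108 − (−117.28) = 9.28 dB → 9.3 dB

9.3 dB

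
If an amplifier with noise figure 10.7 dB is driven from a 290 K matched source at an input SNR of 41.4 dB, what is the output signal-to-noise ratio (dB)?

By definition F = SNR_in/SNR_out, so in dB: SNR_out = SNR_in − NF
SNR_out = 41.4 − 10.7 = 30.7 dB

30.7 dB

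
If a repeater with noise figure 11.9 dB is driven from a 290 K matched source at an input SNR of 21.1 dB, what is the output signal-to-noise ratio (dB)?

9.2 dB

By definition F = SNR_in/SNR_out, so in dB: SNR_out = SNR_in − NF
SNR_out = 21.1 − 11.9 = 9.2 dB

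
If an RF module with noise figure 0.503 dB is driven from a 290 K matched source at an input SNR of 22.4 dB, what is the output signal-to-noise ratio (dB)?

21.897 dB

By definition F = SNR_in/SNR_out, so in dB: SNR_out = SNR_in − NF
SNR_out = 22.4 − 0.503 = 21.897 dB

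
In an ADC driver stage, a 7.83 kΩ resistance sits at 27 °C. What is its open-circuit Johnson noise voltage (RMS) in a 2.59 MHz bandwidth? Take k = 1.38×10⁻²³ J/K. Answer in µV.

18.3 µV

T = 27 °C + 273.15 = 300.15 K
V_n = √(4kTRB)
4kTRB = 4 × 1.38×10⁻²³ × 300.15 × 7.83×10³ × 2.59×10⁶ = 3.36×10⁻¹⁰ V²
V_n = √(3.36×10⁻¹⁰) = 1.83×10⁻⁵ V = 18.3 µV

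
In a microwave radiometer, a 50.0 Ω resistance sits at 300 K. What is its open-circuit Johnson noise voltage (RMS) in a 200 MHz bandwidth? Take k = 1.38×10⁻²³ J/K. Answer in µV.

V_n = √(4kTRB)
4kTRB = 4 × 1.38×10⁻²³ × 300 × 5.00×10¹ × 2.00×10⁸ = 1.66×10⁻¹⁰ V²
V_n = √(1.66×10⁻¹⁰) = 1.29×10⁻⁵ V = 12.9 µV

12.9 µV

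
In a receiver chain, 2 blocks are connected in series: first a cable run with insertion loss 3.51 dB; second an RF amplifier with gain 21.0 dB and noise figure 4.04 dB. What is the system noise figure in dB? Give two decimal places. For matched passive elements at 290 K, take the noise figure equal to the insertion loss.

Convert to linear (a loss of L dB is a gain of −L dB): F_i = 10^(NF_i/10), G_i = 10^(G_i,dB/10)
  Stage 1: F_1 = 10^(3.51/10) = 2.244, G_1 = 10^(−3.51/10) = 0.4457
  Stage 2: F_2 = 10^(4.04/10) = 2.535, G_2 = 10^(21.0/10) = 125.9
Friis cascade:
  F = 2.244 + (2.535 − 1)/0.4457 = 5.689
NF = 10 log₁₀(5.689) = 7.55 dB

7.55 dB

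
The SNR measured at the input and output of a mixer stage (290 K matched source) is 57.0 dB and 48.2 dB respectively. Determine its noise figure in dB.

NF (dB) = SNR_in(dB) − SNR_out(dB) when the source is at T₀
NF = 57.0 − 48.2 = 8.8 dB

8.8 dB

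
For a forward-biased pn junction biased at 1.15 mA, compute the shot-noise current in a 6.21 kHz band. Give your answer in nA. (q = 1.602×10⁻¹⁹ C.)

1.51 nA

I_n = √(2qI·B)
2qI·B = 2 × 1.602×10⁻¹⁹ × 1.15×10⁻³ × 6.21×10³ = 2.29×10⁻¹⁸ A²
I_n = √(2.29×10⁻¹⁸) = 1.51×10⁻⁹ A = 1.51 nA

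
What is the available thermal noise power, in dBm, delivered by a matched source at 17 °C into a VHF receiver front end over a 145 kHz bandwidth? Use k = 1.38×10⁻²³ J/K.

−122.4 dBm

T = 17 °C + 273.15 = 290.15 K
P_n = kTB = 1.38×10⁻²³ × 290.15 × 1.45×10⁵ = 5.81×10⁻¹⁶ W
In dBm: 10 log₁₀(5.81×10⁻¹⁶ / 10⁻³) = −122.4 dBm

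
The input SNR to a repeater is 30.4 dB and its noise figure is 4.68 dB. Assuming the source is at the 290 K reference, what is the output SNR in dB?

By definition F = SNR_in/SNR_out, so in dB: SNR_out = SNR_in − NF
SNR_out = 30.4 − 4.68 = 25.72 dB

25.72 dB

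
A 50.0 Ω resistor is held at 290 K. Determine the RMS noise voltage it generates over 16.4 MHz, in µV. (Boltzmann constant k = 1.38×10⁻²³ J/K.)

V_n = √(4kTRB)
4kTRB = 4 × 1.38×10⁻²³ × 290 × 5.00×10¹ × 1.64×10⁷ = 1.31×10⁻¹¹ V²
V_n = √(1.31×10⁻¹¹) = 3.62×10⁻⁶ V = 3.62 µV

3.62 µV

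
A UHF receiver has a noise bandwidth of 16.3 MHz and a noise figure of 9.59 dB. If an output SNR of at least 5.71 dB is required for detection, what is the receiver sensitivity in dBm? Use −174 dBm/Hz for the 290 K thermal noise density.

Sensitivity = −174 + 10 log₁₀(B) + NF + SNR_min
= −174 + 72.12 + 9.59 + 5.71
= −86.58 dBm → −86.6 dBm

−86.6 dBm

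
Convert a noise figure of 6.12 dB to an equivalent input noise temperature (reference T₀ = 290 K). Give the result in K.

F = 10^(6.12/10) = 4.09261
T_e = (F − 1)·T₀ = (4.09261 − 1) × 290 = 897 K

897 K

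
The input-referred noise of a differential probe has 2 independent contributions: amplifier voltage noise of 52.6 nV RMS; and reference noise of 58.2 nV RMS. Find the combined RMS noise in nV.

78.4 nV

Uncorrelated sources add in power (mean-square): V_tot = √(ΣV_i²)
V_tot = √[(5.26×10⁻⁸)² + (5.82×10⁻⁸)²] = 7.84×10⁻⁸ V = 78.4 nV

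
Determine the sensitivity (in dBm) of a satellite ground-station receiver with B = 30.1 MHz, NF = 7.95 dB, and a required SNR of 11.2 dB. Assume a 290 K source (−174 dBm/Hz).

−80.1 dBm

Sensitivity = −174 + 10 log₁₀(B) + NF + SNR_min
= −174 + 74.79 + 7.95 + 11.2
= −80.06 dBm → −80.1 dBm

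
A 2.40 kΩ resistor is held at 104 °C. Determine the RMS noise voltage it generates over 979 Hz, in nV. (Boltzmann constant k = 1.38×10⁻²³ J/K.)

T = 104 °C + 273.15 = 377.15 K
V_n = √(4kTRB)
4kTRB = 4 × 1.38×10⁻²³ × 377.15 × 2.40×10³ × 9.79×10² = 4.89×10⁻¹⁴ V²
V_n = √(4.89×10⁻¹⁴) = 2.21×10⁻⁷ V = 221 nV

221 nV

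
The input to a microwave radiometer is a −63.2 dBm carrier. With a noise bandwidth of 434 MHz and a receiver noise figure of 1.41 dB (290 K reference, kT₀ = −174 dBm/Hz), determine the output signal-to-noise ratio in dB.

23.0 dB

Noise floor: N = −174 + 10 log₁₀(B) + NF
10 log₁₀(4.34×10⁸) = 86.37 dB
N = −174 + 86.37 + 1.41 = −86.22 dBm
SNR = P_sig − N = −63.2 − (−86.22) = 23.02 dB → 23.0 dB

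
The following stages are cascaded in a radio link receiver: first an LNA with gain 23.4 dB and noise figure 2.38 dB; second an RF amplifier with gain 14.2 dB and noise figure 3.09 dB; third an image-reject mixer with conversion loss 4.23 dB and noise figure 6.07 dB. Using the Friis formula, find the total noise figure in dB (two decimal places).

Convert to linear (a loss of L dB is a gain of −L dB): F_i = 10^(NF_i/10), G_i = 10^(G_i,dB/10)
  Stage 1: F_1 = 10^(2.38/10) = 1.730, G_1 = 10^(23.4/10) = 218.8
  Stage 2: F_2 = 10^(3.09/10) = 2.037, G_2 = 10^(14.2/10) = 26.30
  Stage 3: F_3 = 10^(6.07/10) = 4.046, G_3 = 10^(−4.23/10) = 0.3776
Friis cascade:
  F = 1.730 + (2.037 − 1)/218.8 + (4.046 − 1)/5754 = 1.735
NF = 10 log₁₀(1.735) = 2.39 dB

2.39 dB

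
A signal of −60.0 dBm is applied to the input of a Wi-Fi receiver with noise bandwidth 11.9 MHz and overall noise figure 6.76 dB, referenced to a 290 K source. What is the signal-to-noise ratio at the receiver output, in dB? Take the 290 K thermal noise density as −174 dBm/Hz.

Noise floor: N = −174 + 10 log₁₀(B) + NF
10 log₁₀(1.19×10⁷) = 70.76 dB
N = −174 + 70.76 + 6.76 = −96.48 dBm
SNR = P_sig − N = −60.0 − (−96.48) = 36.48 dB → 36.5 dB

36.5 dB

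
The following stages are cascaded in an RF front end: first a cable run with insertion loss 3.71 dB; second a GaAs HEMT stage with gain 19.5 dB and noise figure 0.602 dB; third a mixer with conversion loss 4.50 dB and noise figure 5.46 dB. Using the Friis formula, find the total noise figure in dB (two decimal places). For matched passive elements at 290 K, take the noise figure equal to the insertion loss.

Convert to linear (a loss of L dB is a gain of −L dB): F_i = 10^(NF_i/10), G_i = 10^(G_i,dB/10)
  Stage 1: F_1 = 10^(3.71/10) = 2.350, G_1 = 10^(−3.71/10) = 0.4256
  Stage 2: F_2 = 10^(0.602/10) = 1.149, G_2 = 10^(19.5/10) = 89.13
  Stage 3: F_3 = 10^(5.46/10) = 3.516, G_3 = 10^(−4.50/10) = 0.3548
Friis cascade:
  F = 2.350 + (1.149 − 1)/0.4256 + (3.516 − 1)/37.93 = 2.765
NF = 10 log₁₀(2.765) = 4.42 dB

4.42 dB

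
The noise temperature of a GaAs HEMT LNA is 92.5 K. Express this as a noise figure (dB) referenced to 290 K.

F = 1 + T_e/T₀ = 1 + 92.5/290 = 1.31897
NF = 10 log₁₀(1.31897) = 1.20 dB

1.20 dB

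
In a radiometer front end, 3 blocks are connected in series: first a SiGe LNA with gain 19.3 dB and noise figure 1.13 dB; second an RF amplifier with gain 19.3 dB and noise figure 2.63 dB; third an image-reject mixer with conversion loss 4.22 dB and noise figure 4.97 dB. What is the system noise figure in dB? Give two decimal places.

1.16 dB

Convert to linear (a loss of L dB is a gain of −L dB): F_i = 10^(NF_i/10), G_i = 10^(G_i,dB/10)
  Stage 1: F_1 = 10^(1.13/10) = 1.297, G_1 = 10^(19.3/10) = 85.11
  Stage 2: F_2 = 10^(2.63/10) = 1.832, G_2 = 10^(19.3/10) = 85.11
  Stage 3: F_3 = 10^(4.97/10) = 3.141, G_3 = 10^(−4.22/10) = 0.3784
Friis cascade:
  F = 1.297 + (1.832 − 1)/85.11 + (3.141 − 1)/7244 = 1.307
NF = 10 log₁₀(1.307) = 1.16 dB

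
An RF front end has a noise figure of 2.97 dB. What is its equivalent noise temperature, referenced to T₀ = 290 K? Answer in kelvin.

F = 10^(2.97/10) = 1.98153
T_e = (F − 1)·T₀ = (1.98153 − 1) × 290 = 285 K

285 K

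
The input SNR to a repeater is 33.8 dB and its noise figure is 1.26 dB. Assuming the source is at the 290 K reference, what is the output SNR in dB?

32.54 dB

By definition F = SNR_in/SNR_out, so in dB: SNR_out = SNR_in − NF
SNR_out = 33.8 − 1.26 = 32.54 dB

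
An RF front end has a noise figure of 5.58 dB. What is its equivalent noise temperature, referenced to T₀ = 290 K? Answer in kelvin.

758 K

F = 10^(5.58/10) = 3.6141
T_e = (F − 1)·T₀ = (3.6141 − 1) × 290 = 758 K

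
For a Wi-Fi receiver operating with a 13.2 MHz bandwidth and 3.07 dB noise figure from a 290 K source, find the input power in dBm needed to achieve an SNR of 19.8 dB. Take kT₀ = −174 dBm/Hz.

−79.9 dBm

Sensitivity = −174 + 10 log₁₀(B) + NF + SNR_min
= −174 + 71.21 + 3.07 + 19.8
= −79.92 dBm → −79.9 dBm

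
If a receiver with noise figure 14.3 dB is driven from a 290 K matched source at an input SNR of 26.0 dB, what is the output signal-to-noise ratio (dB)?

By definition F = SNR_in/SNR_out, so in dB: SNR_out = SNR_in − NF
SNR_out = 26.0 − 14.3 = 11.7 dB

11.7 dB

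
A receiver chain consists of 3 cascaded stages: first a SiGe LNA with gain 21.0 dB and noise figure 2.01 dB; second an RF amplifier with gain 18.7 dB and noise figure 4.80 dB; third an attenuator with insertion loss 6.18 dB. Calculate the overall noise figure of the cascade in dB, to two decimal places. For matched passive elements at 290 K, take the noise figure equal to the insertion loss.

Convert to linear (a loss of L dB is a gain of −L dB): F_i = 10^(NF_i/10), G_i = 10^(G_i,dB/10)
  Stage 1: F_1 = 10^(2.01/10) = 1.589, G_1 = 10^(21.0/10) = 125.9
  Stage 2: F_2 = 10^(4.80/10) = 3.020, G_2 = 10^(18.7/10) = 74.13
  Stage 3: F_3 = 10^(6.18/10) = 4.150, G_3 = 10^(−6.18/10) = 0.2410
Friis cascade:
  F = 1.589 + (3.020 − 1)/125.9 + (4.150 − 1)/9333 = 1.605
NF = 10 log₁₀(1.605) = 2.05 dB

2.05 dB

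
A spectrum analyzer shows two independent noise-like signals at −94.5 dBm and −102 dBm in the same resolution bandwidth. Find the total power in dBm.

−93.8 dBm

Convert to linear, add, convert back:
P₁ = 3.55×10⁻¹³ W, P₂ = 6.31×10⁻¹⁴ W
P_tot = 4.18×10⁻¹³ W → 10 log₁₀(P_tot / 10⁻³) = −93.8 dBm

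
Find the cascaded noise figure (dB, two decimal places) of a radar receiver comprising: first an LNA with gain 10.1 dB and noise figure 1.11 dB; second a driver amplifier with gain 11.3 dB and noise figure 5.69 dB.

1.92 dB

Convert to linear (a loss of L dB is a gain of −L dB): F_i = 10^(NF_i/10), G_i = 10^(G_i,dB/10)
  Stage 1: F_1 = 10^(1.11/10) = 1.291, G_1 = 10^(10.1/10) = 10.23
  Stage 2: F_2 = 10^(5.69/10) = 3.707, G_2 = 10^(11.3/10) = 13.49
Friis cascade:
  F = 1.291 + (3.707 − 1)/10.23 = 1.556
NF = 10 log₁₀(1.556) = 1.92 dB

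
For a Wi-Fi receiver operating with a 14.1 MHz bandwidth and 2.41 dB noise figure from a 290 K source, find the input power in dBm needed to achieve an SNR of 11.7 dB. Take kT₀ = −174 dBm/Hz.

Sensitivity = −174 + 10 log₁₀(B) + NF + SNR_min
= −174 + 71.49 + 2.41 + 11.7
= −88.40 dBm → −88.4 dBm

−88.4 dBm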